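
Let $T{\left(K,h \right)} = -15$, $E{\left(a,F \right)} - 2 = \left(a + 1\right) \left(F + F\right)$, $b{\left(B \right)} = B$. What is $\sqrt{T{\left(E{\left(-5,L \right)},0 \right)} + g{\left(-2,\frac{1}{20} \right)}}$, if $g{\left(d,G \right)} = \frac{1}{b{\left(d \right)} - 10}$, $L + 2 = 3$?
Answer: $\frac{i \sqrt{543}}{6} \approx 3.8837 i$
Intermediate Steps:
$L = 1$ ($L = -2 + 3 = 1$)
$E{\left(a,F \right)} = 2 + 2 F \left(1 + a\right)$ ($E{\left(a,F \right)} = 2 + \left(a + 1\right) \left(F + F\right) = 2 + \left(1 + a\right) 2 F = 2 + 2 F \left(1 + a\right)$)
$g{\left(d,G \right)} = \frac{1}{-10 + d}$ ($g{\left(d,G \right)} = \frac{1}{d - 10} = \frac{1}{-10 + d}$)
$\sqrt{T{\left(E{\left(-5,L \right)},0 \right)} + g{\left(-2,\frac{1}{20} \right)}} = \sqrt{-15 + \frac{1}{-10 - 2}} = \sqrt{-15 + \frac{1}{-12}} = \sqrt{-15 - \frac{1}{12}} = \sqrt{- \frac{181}{12}} = \frac{i \sqrt{543}}{6}$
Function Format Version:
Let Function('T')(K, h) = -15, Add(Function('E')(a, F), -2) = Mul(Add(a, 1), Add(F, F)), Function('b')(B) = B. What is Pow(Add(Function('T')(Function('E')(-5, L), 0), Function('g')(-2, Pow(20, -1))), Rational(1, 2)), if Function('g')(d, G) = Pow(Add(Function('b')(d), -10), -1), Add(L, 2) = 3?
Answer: Mul(Rational(1, 6), I, Pow(543, Rational(1, 2))) ≈ Mul(3.8837, I)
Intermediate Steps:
L = 1 (L = Add(-2, 3) = 1)
Function('E')(a, F) = Add(2, Mul(2, F, Add(1, a))) (Function('E')(a, F) = Add(2, Mul(Add(a, 1), Add(F, F))) = Add(2, Mul(Add(1, a), Mul(2, F))) = Add(2, Mul(2, F, Add(1, a))))
Function('g')(d, G) = Pow(Add(-10, d), -1) (Function('g')(d, G) = Pow(Add(d, -10), -1) = Pow(Add(-10, d), -1))
Pow(Add(Function('T')(Function('E')(-5, L), 0), Function('g')(-2, Pow(20, -1))), Rational(1, 2)) = Pow(Add(-15, Pow(Add(-10, -2), -1)), Rational(1, 2)) = Pow(Add(-15, Pow(-12, -1)), Rational(1, 2)) = Pow(Add(-15, Rational(-1, 12)), Rational(1, 2)) = Pow(Rational(-181, 12), Rational(1, 2)) = Mul(Rational(1, 6), I, Pow(543, Rational(1, 2)))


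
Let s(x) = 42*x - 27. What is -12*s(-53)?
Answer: 27036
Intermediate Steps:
s(x) = -27 + 42*x
-12*s(-53) = -12*(-27 + 42*(-53)) = -12*(-27 - 2226) = -12*(-2253) = 27036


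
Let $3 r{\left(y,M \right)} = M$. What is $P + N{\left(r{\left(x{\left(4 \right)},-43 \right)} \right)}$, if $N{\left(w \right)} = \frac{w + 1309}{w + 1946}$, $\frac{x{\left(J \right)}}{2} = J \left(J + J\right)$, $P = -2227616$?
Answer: $- \frac{12909030836}{5795} \approx -2.2276 \cdot 10^{6}$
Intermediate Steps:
$x{\left(J \right)} = 4 J^{2}$ ($x{\left(J \right)} = 2 J \left(J + J\right) = 2 J 2 J = 2 \cdot 2 J^{2} = 4 J^{2}$)
$r{\left(y,M \right)} = \frac{M}{3}$
$N{\left(w \right)} = \frac{1309 + w}{1946 + w}$
$P + N{\left(r{\left(x{\left(4 \right)},-43 \right)} \right)} = -2227616 + \frac{1309 + \frac{1}{3} \left(-43\right)}{1946 + \frac{1}{3} \left(-43\right)} = -2227616 + \frac{1309 - \frac{43}{3}}{1946 - \frac{43}{3}} = -2227616 + \frac{1}{\frac{5795}{3}} \cdot \frac{3884}{3} = -2227616 + \frac{3}{5795} \cdot \frac{3884}{3} = -2227616 + \frac{3884}{5795} = - \frac{12909030836}{5795}$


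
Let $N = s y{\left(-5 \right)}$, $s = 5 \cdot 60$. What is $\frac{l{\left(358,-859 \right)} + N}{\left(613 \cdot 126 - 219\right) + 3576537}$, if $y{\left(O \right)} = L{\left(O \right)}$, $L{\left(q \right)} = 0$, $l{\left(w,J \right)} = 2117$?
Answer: $\frac{2117}{3653556} \approx 0.00057944$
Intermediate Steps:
$s = 300$
$y{\left(O \right)} = 0$
$N = 0$ ($N = 300 \cdot 0 = 0$)
$\frac{l{\left(358,-859 \right)} + N}{\left(613 \cdot 126 - 219\right) + 3576537} = \frac{2117 + 0}{\left(613 \cdot 126 - 219\right) + 3576537} = \frac{2117}{\left(77238 - 219\right) + 3576537} = \frac{2117}{77019 + 3576537} = \frac{2117}{3653556}$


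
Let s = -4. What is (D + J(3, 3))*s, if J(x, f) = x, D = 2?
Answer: -20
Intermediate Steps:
(D + J(3, 3))*s = (2 + 3)*(-4) = 5*(-4) = -20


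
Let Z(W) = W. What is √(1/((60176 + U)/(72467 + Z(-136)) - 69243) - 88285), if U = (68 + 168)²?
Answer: 4*I*√15378182979870862645279/1669433187 ≈ 297.13*I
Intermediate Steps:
U = 55696 (U = 236² = 55696)
√(1/((60176 + U)/(72467 + Z(-136)) - 69243) - 88285) = √(1/((60176 + 55696)/(72467 - 136) - 69243) - 88285) = √(1/(115872/72331 - 69243) - 88285) = √(1/(-5008299561/72331) - 88285) = √(-72331/5008299561 - 88285) = √(-442157726815216/5008299561) = 4*I*√15378182979870862645279/1669433187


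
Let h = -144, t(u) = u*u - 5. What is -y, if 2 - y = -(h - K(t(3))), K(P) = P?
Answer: 146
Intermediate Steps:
t(u) = -5 + u² (t(u) = u² - 5 = -5 + u²)
y = -146 (y = 2 - (-1)*(-144 - (-5 + 3²)) = 2 - (-1)*(-144 - (-5 + 9)) = 2 - (-1)*(-144 - 1*4) = 2 - (-1)*(-144 - 4) = 2 - (-1)*(-148) = 2 - 1*148 = 2 - 148 = -146)
-y = -1*(-146) = 146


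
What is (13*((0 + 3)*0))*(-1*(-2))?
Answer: 0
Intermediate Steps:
(13*((0 + 3)*0))*(-1*(-2)) = (13*(3*0))*2 = (13*0)*2 = 0*2 = 0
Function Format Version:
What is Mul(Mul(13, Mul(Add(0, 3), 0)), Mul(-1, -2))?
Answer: 0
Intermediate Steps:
Mul(Mul(13, Mul(Add(0, 3), 0)), Mul(-1, -2)) = Mul(Mul(13, Mul(3, 0)), 2) = Mul(Mul(13, 0), 2) = Mul(0, 2) = 0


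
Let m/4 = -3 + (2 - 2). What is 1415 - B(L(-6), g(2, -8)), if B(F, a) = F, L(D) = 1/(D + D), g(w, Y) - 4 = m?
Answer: 16981/12 ≈ 1415.1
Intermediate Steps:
m = -12 (m = 4*(-3 + (2 - 2)) = 4*(-3 + 0) = 4*(-3) = -12)
g(w, Y) = -8 (g(w, Y) = 4 - 12 = -8)
L(D) = 1/(2*D)
1415 - B(L(-6), g(2, -8)) = 1415 - 1/(2*(-6)) = 1415 - (-1)/(2*6) = 1415 - 1*(-1/12) = 1415 + 1/12 = 16981/12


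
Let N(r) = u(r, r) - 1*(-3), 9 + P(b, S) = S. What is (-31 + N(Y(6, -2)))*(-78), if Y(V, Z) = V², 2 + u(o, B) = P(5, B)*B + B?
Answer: -76284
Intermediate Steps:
P(b, S) = -9 + S
u(o, B) = -2 + B + B*(-9 + B) (u(o, B) = -2 + ((-9 + B)*B + B) = -2 + (B*(-9 + B) + B) = -2 + (B + B*(-9 + B)) = -2 + B + B*(-9 + B))
N(r) = 1 + r + r*(-9 + r) (N(r) = (-2 + r + r*(-9 + r)) - 1*(-3) = (-2 + r + r*(-9 + r)) + 3 = 1 + r + r*(-9 + r))
(-31 + N(Y(6, -2)))*(-78) = (-31 + (1 + 6² + 6²*(-9 + 6²)))*(-78) = (-31 + (1 + 36 + 36*(-9 + 36)))*(-78) = (-31 + (1 + 36 + 36*27))*(-78) = (-31 + (1 + 36 + 972))*(-78) = (-31 + 1009)*(-78) = 978*(-78) = -76284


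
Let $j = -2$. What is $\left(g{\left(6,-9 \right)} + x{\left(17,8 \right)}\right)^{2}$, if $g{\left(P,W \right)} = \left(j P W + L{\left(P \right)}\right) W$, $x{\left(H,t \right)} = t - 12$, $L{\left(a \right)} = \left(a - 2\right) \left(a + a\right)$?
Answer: $1982464$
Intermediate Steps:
$L{\left(a \right)} = 2 a \left(-2 + a\right)$ ($L{\left(a \right)} = \left(-2 + a\right) 2 a = 2 a \left(-2 + a\right)$)
$x{\left(H,t \right)} = -12 + t$ ($x{\left(H,t \right)} = t - 12 = -12 + t$)
$g{\left(P,W \right)} = W \left(- 2 P W + 2 P \left(-2 + P\right)\right)$ ($g{\left(P,W \right)} = \left(- 2 P W + 2 P \left(-2 + P\right)\right) W = W \left(- 2 P W + 2 P \left(-2 + P\right)\right)$)
$\left(g{\left(6,-9 \right)} + x{\left(17,8 \right)}\right)^{2} = \left(2 \cdot 6 \left(-9\right) \left(-2 + 6 - -9\right) + \left(-12 + 8\right)\right)^{2} = \left(2 \cdot 6 \left(-9\right) \left(-2 + 6 + 9\right) - 4\right)^{2} = \left(2 \cdot 6 \left(-9\right) 13 - 4\right)^{2} = \left(-1404 - 4\right)^{2} = \left(-1408\right)^{2} = 1982464$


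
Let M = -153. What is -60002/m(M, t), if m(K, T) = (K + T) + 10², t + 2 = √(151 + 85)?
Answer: 3300110/2789 + 120004*√59/2789 ≈ 1513.8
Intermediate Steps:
t = -2 + 2*√59 (t = -2 + √(151 + 85) = -2 + √236 = -2 + 2*√59 ≈ 13.362)
m(K, T) = 100 + K + T (m(K, T) = (K + T) + 100 = 100 + K + T)
-60002/m(M, t) = -60002/(100 - 153 + (-2 + 2*√59)) = -60002/(-55 + 2*√59)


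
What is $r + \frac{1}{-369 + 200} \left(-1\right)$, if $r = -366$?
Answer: $- \frac{61853}{169} \approx -365.99$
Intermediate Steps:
$r + \frac{1}{-369 + 200} \left(-1\right) = -366 + \frac{1}{-369 + 200} \left(-1\right) = -366 + \frac{1}{-169} \left(-1\right) = -366 - - \frac{1}{169} = -366 + \frac{1}{169} = - \frac{61853}{169}$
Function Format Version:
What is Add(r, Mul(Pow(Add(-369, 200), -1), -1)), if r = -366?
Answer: Rational(-61853, 169) ≈ -365.99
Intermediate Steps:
Add(r, Mul(Pow(Add(-369, 200), -1), -1)) = Add(-366, Mul(Pow(Add(-369, 200), -1), -1)) = Add(-366, Mul(Pow(-169, -1), -1)) = Add(-366, Mul(Rational(-1, 169), -1)) = Add(-366, Rational(1, 169)) = Rational(-61853, 169)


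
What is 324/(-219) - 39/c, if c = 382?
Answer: -44103/27886 ≈ -1.5815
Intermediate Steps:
324/(-219) - 39/c = 324/(-219) - 39/382 = 324*(-1/219) - 39*1/382 = -108/73 - 39/382 = -44103/27886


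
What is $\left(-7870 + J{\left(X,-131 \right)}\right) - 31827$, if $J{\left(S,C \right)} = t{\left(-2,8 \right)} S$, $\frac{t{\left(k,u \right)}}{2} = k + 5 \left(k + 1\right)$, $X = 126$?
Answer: $-41461$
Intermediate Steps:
$t{\left(k,u \right)} = 10 + 12 k$ ($t{\left(k,u \right)} = 2 \left(k + 5 \left(k + 1\right)\right) = 2 \left(k + 5 \left(1 + k\right)\right) = 2 \left(k + \left(5 + 5 k\right)\right) = 2 \left(5 + 6 k\right) = 10 + 12 k$)
$J{\left(S,C \right)} = - 14 S$ ($J{\left(S,C \right)} = \left(10 + 12 \left(-2\right)\right) S = \left(10 - 24\right) S = - 14 S$)
$\left(-7870 + J{\left(X,-131 \right)}\right) - 31827 = \left(-7870 - 1764\right) - 31827 = -9634 - 31827 = -41461$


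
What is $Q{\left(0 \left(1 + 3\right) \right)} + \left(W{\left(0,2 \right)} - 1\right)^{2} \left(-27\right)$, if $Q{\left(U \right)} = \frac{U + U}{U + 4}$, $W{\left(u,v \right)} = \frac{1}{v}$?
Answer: $- \frac{27}{4} \approx -6.75$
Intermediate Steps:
$Q{\left(U \right)} = \frac{2 U}{4 + U}$
$Q{\left(0 \left(1 + 3\right) \right)} + \left(W{\left(0,2 \right)} - 1\right)^{2} \left(-27\right) = \frac{2 \cdot 0 \left(1 + 3\right)}{4 + 0 \left(1 + 3\right)} + \left(\frac{1}{2} - 1\right)^{2} \left(-27\right) = \frac{2 \cdot 0 \cdot 4}{4 + 0 \cdot 4} + \left(\frac{1}{2} - 1\right)^{2} \left(-27\right) = 2 \cdot 0 \frac{1}{4 + 0} + \left(- \frac{1}{2}\right)^{2} \left(-27\right) = 2 \cdot 0 \cdot \frac{1}{4} + \frac{1}{4} \left(-27\right) = 2 \cdot 0 \cdot \frac{1}{4} - \frac{27}{4} = 0 - \frac{27}{4} = - \frac{27}{4}$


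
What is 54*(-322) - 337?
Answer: -17725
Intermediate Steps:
54*(-322) - 337 = -17388 - 337 = -17725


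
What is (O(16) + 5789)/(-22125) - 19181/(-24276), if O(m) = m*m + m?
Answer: 92414263/179035500 ≈ 0.51618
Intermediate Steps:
O(m) = m + m² (O(m) = m² + m = m + m²)
(O(16) + 5789)/(-22125) - 19181/(-24276) = (16*(1 + 16) + 5789)/(-22125) - 19181/(-24276) = (16*17 + 5789)*(-1/22125) - 19181*(-1/24276) = (272 + 5789)*(-1/22125) + 19181/24276 = 6061*(-1/22125) + 19181/24276 = -6061/22125 + 19181/24276 = 92414263/179035500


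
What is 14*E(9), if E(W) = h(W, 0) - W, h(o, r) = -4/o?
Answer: -1190/9 ≈ -132.22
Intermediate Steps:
E(W) = -W - 4/W (E(W) = -4/W - W = -W - 4/W)
14*E(9) = 14*(-1*9 - 4/9) = 14*(-9 - 4*⅑) = 14*(-9 - 4/9) = 14*(-85/9) = -1190/9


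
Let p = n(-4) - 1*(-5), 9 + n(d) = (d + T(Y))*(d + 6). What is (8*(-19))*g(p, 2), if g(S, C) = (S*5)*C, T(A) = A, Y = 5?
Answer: 3040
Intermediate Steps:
n(d) = -9 + (5 + d)*(6 + d) (n(d) = -9 + (d + 5)*(d + 6) = -9 + (5 + d)*(6 + d))
p = -2 (p = (21 + (-4)² + 11*(-4)) - 1*(-5) = (21 + 16 - 44) + 5 = -7 + 5 = -2)
g(S, C) = 5*C*S (g(S, C) = (5*S)*C = 5*C*S)
(8*(-19))*g(p, 2) = (8*(-19))*(5*2*(-2)) = -152*(-20) = 3040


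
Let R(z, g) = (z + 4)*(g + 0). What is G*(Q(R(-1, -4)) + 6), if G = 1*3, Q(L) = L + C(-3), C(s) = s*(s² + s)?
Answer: -72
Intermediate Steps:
C(s) = s*(s + s²)
R(z, g) = g*(4 + z) (R(z, g) = (4 + z)*g = g*(4 + z))
Q(L) = -18 + L (Q(L) = L + (-3)²*(1 - 3) = L + 9*(-2) = L - 18 = -18 + L)
G = 3
G*(Q(R(-1, -4)) + 6) = 3*((-18 - 4*(4 - 1)) + 6) = 3*((-18 - 4*3) + 6) = 3*((-18 - 12) + 6) = 3*(-30 + 6) = 3*(-24) = -72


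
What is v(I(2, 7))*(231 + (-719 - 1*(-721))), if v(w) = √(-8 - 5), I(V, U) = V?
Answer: 233*I*√13 ≈ 840.09*I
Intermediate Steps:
v(w) = I*√13 (v(w) = √(-13) = I*√13)
v(I(2, 7))*(231 + (-719 - 1*(-721))) = (I*√13)*(231 + (-719 - 1*(-721))) = (I*√13)*(231 + (-719 + 721)) = (I*√13)*(231 + 2) = (I*√13)*233 = 233*I*√13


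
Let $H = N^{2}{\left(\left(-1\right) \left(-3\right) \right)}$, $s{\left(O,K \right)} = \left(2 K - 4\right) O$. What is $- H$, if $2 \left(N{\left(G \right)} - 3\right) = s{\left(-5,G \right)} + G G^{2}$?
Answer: $- \frac{529}{4} \approx -132.25$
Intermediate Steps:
$s{\left(O,K \right)} = O \left(-4 + 2 K\right)$ ($s{\left(O,K \right)} = \left(-4 + 2 K\right) O = O \left(-4 + 2 K\right)$)
$N{\left(G \right)} = 13 + \frac{G^{3}}{2} - 5 G$ ($N{\left(G \right)} = 3 + \frac{2 \left(-5\right) \left(-2 + G\right) + G G^{2}}{2} = 3 + \frac{\left(20 - 10 G\right) + G^{3}}{2} = 3 + \frac{20 + G^{3} - 10 G}{2} = 3 + \left(10 + \frac{G^{3}}{2} - 5 G\right) = 13 + \frac{G^{3}}{2} - 5 G$)
$H = \frac{529}{4}$ ($H = \left(13 + \frac{\left(\left(-1\right) \left(-3\right)\right)^{3}}{2} - 5 \left(\left(-1\right) \left(-3\right)\right)\right)^{2} = \left(13 + \frac{3^{3}}{2} - 15\right)^{2} = \left(13 + \frac{1}{2} \cdot 27 - 15\right)^{2} = \left(13 + \frac{27}{2} - 15\right)^{2} = \left(\frac{23}{2}\right)^{2} = \frac{529}{4} \approx 132.25$)
$- H = \left(-1\right) \frac{529}{4} = - \frac{529}{4}$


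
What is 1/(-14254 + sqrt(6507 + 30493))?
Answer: -7127/101569758 - 5*sqrt(370)/101569758 ≈ -7.1115e-5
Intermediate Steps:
1/(-14254 + sqrt(6507 + 30493)) = 1/(-14254 + sqrt(37000)) = 1/(-14254 + 10*sqrt(370))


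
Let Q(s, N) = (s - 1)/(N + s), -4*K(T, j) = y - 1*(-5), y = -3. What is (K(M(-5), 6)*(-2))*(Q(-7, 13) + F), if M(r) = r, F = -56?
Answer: -172/3 ≈ -57.333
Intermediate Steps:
K(T, j) = -½ (K(T, j) = -(-3 - 1*(-5))/4 = -(-3 + 5)/4 = -¼*2 = -½)
Q(s, N) = (-1 + s)/(N + s)
(K(M(-5), 6)*(-2))*(Q(-7, 13) + F) = (-½*(-2))*((-1 - 7)/(13 - 7) - 56) = 1*(-8/6 - 56) = 1*((⅙)*(-8) - 56) = 1*(-4/3 - 56) = 1*(-172/3) = -172/3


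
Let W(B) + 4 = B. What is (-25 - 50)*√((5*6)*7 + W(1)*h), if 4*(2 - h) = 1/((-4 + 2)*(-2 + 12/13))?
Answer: -225*√17801/28 ≈ -1072.1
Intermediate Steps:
W(B) = -4 + B
h = 211/112 (h = 2 - 1/((-4 + 2)*(-2 + 12/13))/4 = 2 - (-1/(2*(-2 + 12*(1/13))))/4 = 2 - (-1/(2*(-2 + 12/13)))/4 = 2 - 1/(4*((-2*(-14/13)))) = 2 - 1/(4*28/13) = 2 - ¼*13/28 = 2 - 13/112 = 211/112 ≈ 1.8839)
(-25 - 50)*√((5*6)*7 + W(1)*h) = (-25 - 50)*√((5*6)*7 + (-4 + 1)*(211/112)) = -75*√(30*7 - 3*211/112) = -75*√(210 - 633/112) = -225*√17801/28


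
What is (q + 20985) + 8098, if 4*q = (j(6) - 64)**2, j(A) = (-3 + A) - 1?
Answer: 30044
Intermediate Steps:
j(A) = -4 + A
q = 961 (q = ((-4 + 6) - 64)**2/4 = (2 - 64)**2/4 = (1/4)*(-62)**2 = (1/4)*3844 = 961)
(q + 20985) + 8098 = (961 + 20985) + 8098 = 21946 + 8098 = 30044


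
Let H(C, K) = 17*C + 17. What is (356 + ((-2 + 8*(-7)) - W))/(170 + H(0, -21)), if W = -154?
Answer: 452/187 ≈ 2.4171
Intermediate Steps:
H(C, K) = 17 + 17*C
(356 + ((-2 + 8*(-7)) - W))/(170 + H(0, -21)) = (356 + ((-2 + 8*(-7)) - 1*(-154)))/(170 + (17 + 17*0)) = (356 + ((-2 - 56) + 154))/(170 + (17 + 0)) = (356 + (-58 + 154))/(170 + 17) = (356 + 96)/187 = 452*(1/187) = 452/187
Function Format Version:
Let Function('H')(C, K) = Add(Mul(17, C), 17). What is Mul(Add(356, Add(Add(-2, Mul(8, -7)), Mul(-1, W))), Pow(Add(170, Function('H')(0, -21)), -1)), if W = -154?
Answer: Rational(452, 187) ≈ 2.4171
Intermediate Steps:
Function('H')(C, K) = Add(17, Mul(17, C))
Mul(Add(356, Add(Add(-2, Mul(8, -7)), Mul(-1, W))), Pow(Add(170, Function('H')(0, -21)), -1)) = Mul(Add(356, Add(Add(-2, Mul(8, -7)), Mul(-1, -154))), Pow(Add(170, Add(17, Mul(17, 0))), -1)) = Mul(Add(356, Add(Add(-2, -56), 154)), Pow(Add(170, Add(17, 0)), -1)) = Mul(Add(356, Add(-58, 154)), Pow(Add(170, 17), -1)) = Mul(Add(356, 96), Pow(187, -1)) = Mul(452, Rational(1, 187)) = Rational(452, 187)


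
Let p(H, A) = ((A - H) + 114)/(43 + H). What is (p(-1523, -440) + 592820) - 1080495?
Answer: -721760197/1480 ≈ -4.8768e+5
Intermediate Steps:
p(H, A) = (114 + A - H)/(43 + H)
(p(-1523, -440) + 592820) - 1080495 = ((114 - 440 - 1*(-1523))/(43 - 1523) + 592820) - 1080495 = ((114 - 440 + 1523)/(-1480) + 592820) - 1080495 = (-1/1480*1197 + 592820) - 1080495 = (-1197/1480 + 592820) - 1080495 = 877372403/1480 - 1080495 = -721760197/1480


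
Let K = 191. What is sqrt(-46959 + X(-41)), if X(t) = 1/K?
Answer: 52*I*sqrt(633547)/191 ≈ 216.7*I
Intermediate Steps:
X(t) = 1/191
sqrt(-46959 + X(-41)) = sqrt(-46959 + 1/191) = sqrt(-8969168/191) = 52*I*sqrt(633547)/191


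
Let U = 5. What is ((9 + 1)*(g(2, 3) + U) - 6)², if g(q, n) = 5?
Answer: 8836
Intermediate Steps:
((9 + 1)*(g(2, 3) + U) - 6)² = ((9 + 1)*(5 + 5) - 6)² = (10*10 - 6)² = (100 - 6)² = 94² = 8836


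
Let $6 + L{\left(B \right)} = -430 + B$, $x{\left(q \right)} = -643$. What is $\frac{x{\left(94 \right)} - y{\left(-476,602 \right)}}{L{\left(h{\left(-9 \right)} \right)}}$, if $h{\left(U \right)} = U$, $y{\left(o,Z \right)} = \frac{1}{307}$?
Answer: $\frac{2218}{1535} \approx 1.445$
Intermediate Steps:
$y{\left(o,Z \right)} = \frac{1}{307}$
$L{\left(B \right)} = -436 + B$ ($L{\left(B \right)} = -6 + \left(-430 + B\right) = -436 + B$)
$\frac{x{\left(94 \right)} - y{\left(-476,602 \right)}}{L{\left(h{\left(-9 \right)} \right)}} = \frac{-643 - \frac{1}{307}}{-436 - 9} = \frac{-643 - \frac{1}{307}}{-445} = \left(- \frac{197402}{307}\right) \left(- \frac{1}{445}\right) = \frac{2218}{1535}$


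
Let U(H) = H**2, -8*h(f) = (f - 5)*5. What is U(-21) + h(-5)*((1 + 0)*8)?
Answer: 491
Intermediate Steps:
h(f) = 25/8 - 5*f/8 (h(f) = -(f - 5)*5/8 = -(-5 + f)*5/8 = -(-25 + 5*f)/8 = 25/8 - 5*f/8)
U(-21) + h(-5)*((1 + 0)*8) = (-21)**2 + (25/8 - 5/8*(-5))*((1 + 0)*8) = 441 + (25/8 + 25/8)*(1*8) = 441 + (25/4)*8 = 441 + 50 = 491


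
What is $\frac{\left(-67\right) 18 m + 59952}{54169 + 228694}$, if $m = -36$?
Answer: $\frac{103368}{282863} \approx 0.36543$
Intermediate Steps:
$\frac{\left(-67\right) 18 m + 59952}{54169 + 228694} = \frac{\left(-67\right) 18 \left(-36\right) + 59952}{54169 + 228694} = \frac{\left(-1206\right) \left(-36\right) + 59952}{282863} = \left(43416 + 59952\right) \frac{1}{282863} = 103368 \cdot \frac{1}{282863} = \frac{103368}{282863}$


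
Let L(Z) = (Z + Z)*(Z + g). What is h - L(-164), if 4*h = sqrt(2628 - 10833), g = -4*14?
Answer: -72160 + I*sqrt(8205)/4 ≈ -72160.0 + 22.645*I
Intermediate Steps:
g = -56
L(Z) = 2*Z*(-56 + Z) (L(Z) = (Z + Z)*(Z - 56) = (2*Z)*(-56 + Z) = 2*Z*(-56 + Z))
h = I*sqrt(8205)/4 (h = sqrt(2628 - 10833)/4 = sqrt(-8205)/4 = (I*sqrt(8205))/4 = I*sqrt(8205)/4 ≈ 22.645*I)
h - L(-164) = I*sqrt(8205)/4 - 2*(-164)*(-56 - 164) = I*sqrt(8205)/4 - 2*(-164)*(-220) = I*sqrt(8205)/4 - 1*72160 = I*sqrt(8205)/4 - 72160 = -72160 + I*sqrt(8205)/4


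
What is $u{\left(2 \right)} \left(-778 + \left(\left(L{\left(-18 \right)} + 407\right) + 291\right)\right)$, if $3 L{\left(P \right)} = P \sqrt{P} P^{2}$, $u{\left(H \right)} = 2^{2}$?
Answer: $-320 - 23328 i \sqrt{2} \approx -320.0 - 32991.0 i$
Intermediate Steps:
$u{\left(H \right)} = 4$
$L{\left(P \right)} = \frac{P^{\frac{7}{2}}}{3}$ ($L{\left(P \right)} = \frac{P \sqrt{P} P^{2}}{3} = \frac{P^{\frac{3}{2}} P^{2}}{3} = \frac{P^{\frac{7}{2}}}{3}$)
$u{\left(2 \right)} \left(-778 + \left(\left(L{\left(-18 \right)} + 407\right) + 291\right)\right) = 4 \left(-778 + \left(\left(\frac{\left(-18\right)^{\frac{7}{2}}}{3} + 407\right) + 291\right)\right) = 4 \left(-778 + \left(\left(\frac{\left(-17496\right) i \sqrt{2}}{3} + 407\right) + 291\right)\right) = 4 \left(-778 + \left(\left(- 5832 i \sqrt{2} + 407\right) + 291\right)\right) = 4 \left(-778 + \left(\left(407 - 5832 i \sqrt{2}\right) + 291\right)\right) = 4 \left(-778 + \left(698 - 5832 i \sqrt{2}\right)\right) = 4 \left(-80 - 5832 i \sqrt{2}\right) = -320 - 23328 i \sqrt{2}$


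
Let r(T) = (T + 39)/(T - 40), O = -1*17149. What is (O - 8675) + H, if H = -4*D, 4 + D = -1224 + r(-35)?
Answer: -1568384/75 ≈ -20912.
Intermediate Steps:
O = -17149
r(T) = (39 + T)/(-40 + T)
D = -92104/75 (D = -4 + (-1224 + (39 - 35)/(-40 - 35)) = -4 + (-1224 + 4/(-75)) = -4 + (-1224 - 1/75*4) = -4 + (-1224 - 4/75) = -4 - 91804/75 = -92104/75 ≈ -1228.1)
H = 368416/75 (H = -4*(-92104/75) = 368416/75 ≈ 4912.2)
(O - 8675) + H = (-17149 - 8675) + 368416/75 = -25824 + 368416/75 = -1568384/75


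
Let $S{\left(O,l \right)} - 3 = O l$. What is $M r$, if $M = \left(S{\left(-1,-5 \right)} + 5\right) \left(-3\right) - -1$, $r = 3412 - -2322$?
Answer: $-217892$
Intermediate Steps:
$S{\left(O,l \right)} = 3 + O l$
$r = 5734$ ($r = 3412 + 2322 = 5734$)
$M = -38$ ($M = \left(\left(3 - -5\right) + 5\right) \left(-3\right) - -1 = \left(\left(3 + 5\right) + 5\right) \left(-3\right) + 1 = \left(8 + 5\right) \left(-3\right) + 1 = 13 \left(-3\right) + 1 = -39 + 1 = -38$)
$M r = \left(-38\right) 5734 = -217892$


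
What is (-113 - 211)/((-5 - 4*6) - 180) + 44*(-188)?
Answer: -1728524/209 ≈ -8270.5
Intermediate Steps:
(-113 - 211)/((-5 - 4*6) - 180) + 44*(-188) = -324/((-5 - 24) - 180) - 8272 = -324/(-29 - 180) - 8272 = -324/(-209) - 8272 = -324*(-1/209) - 8272 = 324/209 - 8272 = -1728524/209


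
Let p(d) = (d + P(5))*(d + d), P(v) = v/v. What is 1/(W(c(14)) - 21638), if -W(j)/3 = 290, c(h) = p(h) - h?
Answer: -1/22508 ≈ -4.4429e-5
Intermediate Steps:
P(v) = 1
p(d) = 2*d*(1 + d) (p(d) = (d + 1)*(d + d) = (1 + d)*(2*d) = 2*d*(1 + d))
c(h) = -h + 2*h*(1 + h) (c(h) = 2*h*(1 + h) - h = -h + 2*h*(1 + h))
W(j) = -870 (W(j) = -3*290 = -870)
1/(W(c(14)) - 21638) = 1/(-870 - 21638) = 1/(-22508) = -1/22508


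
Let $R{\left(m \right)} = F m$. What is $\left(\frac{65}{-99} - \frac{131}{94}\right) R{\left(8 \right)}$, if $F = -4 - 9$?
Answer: $\frac{992108}{4653} \approx 213.22$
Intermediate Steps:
$F = -13$ ($F = -4 - 9 = -13$)
$R{\left(m \right)} = - 13 m$
$\left(\frac{65}{-99} - \frac{131}{94}\right) R{\left(8 \right)} = \left(\frac{65}{-99} - \frac{131}{94}\right) \left(\left(-13\right) 8\right) = \left(65 \left(- \frac{1}{99}\right) - \frac{131}{94}\right) \left(-104\right) = \left(- \frac{65}{99} - \frac{131}{94}\right) \left(-104\right) = \left(- \frac{19079}{9306}\right) \left(-104\right) = \frac{992108}{4653}$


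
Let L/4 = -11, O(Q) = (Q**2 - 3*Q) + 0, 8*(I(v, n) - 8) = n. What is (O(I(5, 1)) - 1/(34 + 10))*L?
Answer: -29299/16 ≈ -1831.2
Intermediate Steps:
I(v, n) = 8 + n/8
O(Q) = Q**2 - 3*Q
L = -44 (L = 4*(-11) = -44)
(O(I(5, 1)) - 1/(34 + 10))*L = ((8 + (1/8)*1)*(-3 + (8 + (1/8)*1)) - 1/(34 + 10))*(-44) = ((8 + 1/8)*(-3 + (8 + 1/8)) - 1/44)*(-44) = (65*(-3 + 65/8)/8 - 1*1/44)*(-44) = ((65/8)*(41/8) - 1/44)*(-44) = (2665/64 - 1/44)*(-44) = (29299/704)*(-44) = -29299/16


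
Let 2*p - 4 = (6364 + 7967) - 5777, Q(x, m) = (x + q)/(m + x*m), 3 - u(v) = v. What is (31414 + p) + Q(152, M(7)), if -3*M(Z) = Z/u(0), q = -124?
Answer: 606777/17 ≈ 35693.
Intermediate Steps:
u(v) = 3 - v
M(Z) = -Z/9 (M(Z) = -Z/(3*(3 - 1*0)) = -Z/(3*(3 + 0)) = -Z/(3*3) = -Z/9)
Q(x, m) = (-124 + x)/(m + m*x) (Q(x, m) = (x - 124)/(m + x*m) = (-124 + x)/(m + m*x))
p = 4279 (p = 2 + ((6364 + 7967) - 5777)/2 = 2 + (14331 - 5777)/2 = 2 + (½)*8554 = 2 + 4277 = 4279)
(31414 + p) + Q(152, M(7)) = (31414 + 4279) + (-124 + 152)/(((-⅑*7))*(1 + 152)) = 35693 + 28/(-7/9*153) = 35693 - 9/7*1/153*28 = 35693 - 4/17 = 606777/17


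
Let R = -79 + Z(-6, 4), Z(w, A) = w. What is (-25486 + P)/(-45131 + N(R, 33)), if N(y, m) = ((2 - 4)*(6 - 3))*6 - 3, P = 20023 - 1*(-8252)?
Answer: -2789/45170 ≈ -0.061745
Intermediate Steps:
P = 28275 (P = 20023 + 8252 = 28275)
R = -85 (R = -79 - 6 = -85)
N(y, m) = -39 (N(y, m) = -2*3*6 - 3 = -6*6 - 3 = -36 - 3 = -39)
(-25486 + P)/(-45131 + N(R, 33)) = (-25486 + 28275)/(-45131 - 39) = 2789/(-45170) = 2789*(-1/45170) = -2789/45170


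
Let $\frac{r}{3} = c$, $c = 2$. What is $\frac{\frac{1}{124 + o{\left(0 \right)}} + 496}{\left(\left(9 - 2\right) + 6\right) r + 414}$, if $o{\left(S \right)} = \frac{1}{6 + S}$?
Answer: $\frac{184763}{183270} \approx 1.0081$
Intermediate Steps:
$r = 6$ ($r = 3 \cdot 2 = 6$)
$\frac{\frac{1}{124 + o{\left(0 \right)}} + 496}{\left(\left(9 - 2\right) + 6\right) r + 414} = \frac{\frac{1}{124 + \frac{1}{6 + 0}} + 496}{\left(\left(9 - 2\right) + 6\right) 6 + 414} = \frac{\frac{1}{124 + \frac{1}{6}} + 496}{\left(7 + 6\right) 6 + 414} = \frac{\frac{1}{124 + \frac{1}{6}} + 496}{13 \cdot 6 + 414} = \frac{\frac{1}{\frac{745}{6}} + 496}{78 + 414} = \frac{\frac{6}{745} + 496}{492} = \frac{369526}{745} \cdot \frac{1}{492} = \frac{184763}{183270}$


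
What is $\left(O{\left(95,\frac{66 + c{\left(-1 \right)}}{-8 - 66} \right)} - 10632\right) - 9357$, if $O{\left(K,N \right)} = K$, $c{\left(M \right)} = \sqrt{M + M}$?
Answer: $-19894$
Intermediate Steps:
$c{\left(M \right)} = \sqrt{2} \sqrt{M}$ ($c{\left(M \right)} = \sqrt{2 M} = \sqrt{2} \sqrt{M}$)
$\left(O{\left(95,\frac{66 + c{\left(-1 \right)}}{-8 - 66} \right)} - 10632\right) - 9357 = \left(95 - 10632\right) - 9357 = -10537 - 9357 = -19894$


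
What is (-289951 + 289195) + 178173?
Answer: 177417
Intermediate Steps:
(-289951 + 289195) + 178173 = -756 + 178173 = 177417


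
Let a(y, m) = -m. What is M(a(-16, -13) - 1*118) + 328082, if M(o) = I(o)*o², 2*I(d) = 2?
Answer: 339107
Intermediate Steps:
I(d) = 1 (I(d) = (½)*2 = 1)
M(o) = o² (M(o) = 1*o² = o²)
M(a(-16, -13) - 1*118) + 328082 = (-1*(-13) - 1*118)² + 328082 = (13 - 118)² + 328082 = (-105)² + 328082 = 11025 + 328082 = 339107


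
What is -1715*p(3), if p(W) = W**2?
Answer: -15435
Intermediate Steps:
-1715*p(3) = -1715*3**2 = -1715*9 = -15435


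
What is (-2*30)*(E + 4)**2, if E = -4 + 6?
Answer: -2160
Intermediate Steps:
E = 2
(-2*30)*(E + 4)**2 = (-2*30)*(2 + 4)**2 = -60*6**2 = -60*36 = -2160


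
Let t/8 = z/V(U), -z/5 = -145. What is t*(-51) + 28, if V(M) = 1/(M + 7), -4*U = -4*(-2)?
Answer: -1478972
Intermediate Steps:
z = 725 (z = -5*(-145) = 725)
U = -2 (U = -(-1)*4*(-2)/4 = -(-1)*(-8)/4 = -1/4*8 = -2)
V(M) = 1/(7 + M)
t = 29000 (t = 8*(725/(1/(7 - 2))) = 8*(725/(1/5)) = 8*(725*5) = 8*3625 = 29000)
t*(-51) + 28 = 29000*(-51) + 28 = -1479000 + 28 = -1478972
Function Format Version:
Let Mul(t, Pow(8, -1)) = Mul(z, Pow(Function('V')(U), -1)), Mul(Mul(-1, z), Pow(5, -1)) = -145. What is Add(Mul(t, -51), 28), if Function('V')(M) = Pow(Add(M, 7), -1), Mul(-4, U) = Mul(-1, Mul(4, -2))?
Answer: -1478972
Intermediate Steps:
z = 725 (z = Mul(-5, -145) = 725)
U = -2 (U = Mul(Rational(-1, 4), Mul(-1, Mul(4, -2))) = Mul(Rational(-1, 4), Mul(-1, -8)) = Mul(Rational(-1, 4), 8) = -2)
Function('V')(M) = Pow(Add(7, M), -1)
t = 29000 (t = Mul(8, Mul(725, Pow(Pow(Add(7, -2), -1), -1))) = Mul(8, Mul(725, Pow(Pow(5, -1), -1))) = Mul(8, Mul(725, Pow(Rational(1, 5), -1))) = Mul(8, Mul(725, 5)) = Mul(8, 3625) = 29000)
Add(Mul(t, -51), 28) = Add(Mul(29000, -51), 28) = Add(-1479000, 28) = -1478972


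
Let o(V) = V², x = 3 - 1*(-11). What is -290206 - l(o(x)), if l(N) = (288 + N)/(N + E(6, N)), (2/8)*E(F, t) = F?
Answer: -1451041/5 ≈ -2.9021e+5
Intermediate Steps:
E(F, t) = 4*F
x = 14 (x = 3 + 11 = 14)
l(N) = (288 + N)/(24 + N) (l(N) = (288 + N)/(N + 4*6) = (288 + N)/(N + 24) = (288 + N)/(24 + N))
-290206 - l(o(x)) = -290206 - (288 + 14²)/(24 + 14²) = -290206 - (288 + 196)/(24 + 196) = -290206 - 484/220 = -290206 - 1*11/5 = -290206 - 11/5 = -1451041/5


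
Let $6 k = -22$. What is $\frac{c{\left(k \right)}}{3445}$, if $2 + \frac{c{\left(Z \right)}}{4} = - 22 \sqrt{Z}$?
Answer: $- \frac{8}{3445} - \frac{88 i \sqrt{33}}{10335} \approx -0.0023222 - 0.048914 i$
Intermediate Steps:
$k = - \frac{11}{3}$ ($k = \frac{1}{6} \left(-22\right) = - \frac{11}{3} \approx -3.6667$)
$c{\left(Z \right)} = -8 - 88 \sqrt{Z}$ ($c{\left(Z \right)} = -8 + 4 \left(- 22 \sqrt{Z}\right) = -8 - 88 \sqrt{Z}$)
$\frac{c{\left(k \right)}}{3445} = \frac{-8 - 88 \sqrt{- \frac{11}{3}}}{3445} = \left(-8 - 88 \frac{i \sqrt{33}}{3}\right) \frac{1}{3445} = \left(-8 - \frac{88 i \sqrt{33}}{3}\right) \frac{1}{3445} = - \frac{8}{3445} - \frac{88 i \sqrt{33}}{10335}$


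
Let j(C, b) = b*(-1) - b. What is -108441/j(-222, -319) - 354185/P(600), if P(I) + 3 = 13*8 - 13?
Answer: -10705129/2552 ≈ -4194.8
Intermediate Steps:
P(I) = 88 (P(I) = -3 + (13*8 - 13) = -3 + (104 - 13) = -3 + 91 = 88)
j(C, b) = -2*b (j(C, b) = -b - b = -2*b)
-108441/j(-222, -319) - 354185/P(600) = -108441/((-2*(-319))) - 354185/88 = -108441/638 - 354185*1/88 = -108441*1/638 - 354185/88 = -108441/638 - 354185/88 = -10705129/2552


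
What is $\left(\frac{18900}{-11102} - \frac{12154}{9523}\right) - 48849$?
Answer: $- \frac{368917392583}{7551739} \approx -48852.0$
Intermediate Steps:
$\left(\frac{18900}{-11102} - \frac{12154}{9523}\right) - 48849 = \left(18900 \left(- \frac{1}{11102}\right) - \frac{12154}{9523}\right) - 48849 = \left(- \frac{1350}{793} - \frac{12154}{9523}\right) - 48849 = - \frac{22494172}{7551739} - 48849 = - \frac{368917392583}{7551739}$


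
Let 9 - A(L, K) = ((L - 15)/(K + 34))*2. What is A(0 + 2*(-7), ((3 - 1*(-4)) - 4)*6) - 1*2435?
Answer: -63047/26 ≈ -2424.9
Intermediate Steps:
A(L, K) = 9 - 2*(-15 + L)/(34 + K) (A(L, K) = 9 - (L - 15)/(K + 34)*2 = 9 - (-15 + L)/(34 + K)*2 = 9 - 2*(-15 + L)/(34 + K))
A(0 + 2*(-7), ((3 - 1*(-4)) - 4)*6) - 1*2435 = (336 - 2*(0 + 2*(-7)) + 9*(((3 - 1*(-4)) - 4)*6))/(34 + ((3 - 1*(-4)) - 4)*6) - 1*2435 = (336 - 2*(0 - 14) + 9*(((3 + 4) - 4)*6))/(34 + ((3 + 4) - 4)*6) - 2435 = (336 - 2*(-14) + 9*((7 - 4)*6))/(34 + (7 - 4)*6) - 2435 = (336 + 28 + 9*(3*6))/(34 + 3*6) - 2435 = (336 + 28 + 9*18)/(34 + 18) - 2435 = (336 + 28 + 162)/52 - 2435 = (1/52)*526 - 2435 = 263/26 - 2435 = -63047/26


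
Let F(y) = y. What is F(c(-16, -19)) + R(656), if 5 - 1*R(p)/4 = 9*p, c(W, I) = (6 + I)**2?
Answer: -23427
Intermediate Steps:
R(p) = 20 - 36*p
F(c(-16, -19)) + R(656) = (6 - 19)**2 + (20 - 36*656) = (-13)**2 + (20 - 23616) = 169 - 23596 = -23427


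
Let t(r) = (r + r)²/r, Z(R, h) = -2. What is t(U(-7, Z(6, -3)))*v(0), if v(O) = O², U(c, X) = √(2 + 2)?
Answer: 0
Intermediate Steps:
U(c, X) = 2 (U(c, X) = √4 = 2)
t(r) = 4*r (t(r) = (2*r)²/r = (4*r²)/r = 4*r)
t(U(-7, Z(6, -3)))*v(0) = (4*2)*0² = 8*0 = 0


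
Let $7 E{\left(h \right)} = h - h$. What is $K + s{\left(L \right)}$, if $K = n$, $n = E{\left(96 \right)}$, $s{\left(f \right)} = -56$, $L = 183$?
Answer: $-56$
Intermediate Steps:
$E{\left(h \right)} = 0$ ($E{\left(h \right)} = \frac{h - h}{7} = \frac{1}{7} \cdot 0 = 0$)
$n = 0$
$K = 0$
$K + s{\left(L \right)} = 0 - 56 = -56$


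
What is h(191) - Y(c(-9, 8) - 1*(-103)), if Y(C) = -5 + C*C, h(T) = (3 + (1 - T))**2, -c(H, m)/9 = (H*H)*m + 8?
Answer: -33616627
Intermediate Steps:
c(H, m) = -72 - 9*m*H**2 (c(H, m) = -9*((H*H)*m + 8) = -9*(H**2*m + 8) = -9*(m*H**2 + 8) = -9*(8 + m*H**2) = -72 - 9*m*H**2)
h(T) = (4 - T)**2
Y(C) = -5 + C**2
h(191) - Y(c(-9, 8) - 1*(-103)) = (-4 + 191)**2 - (-5 + ((-72 - 9*8*(-9)**2) - 1*(-103))**2) = 187**2 - (-5 + ((-72 - 9*8*81) + 103)**2) = 34969 - (-5 + ((-72 - 5832) + 103)**2) = 34969 - (-5 + (-5904 + 103)**2) = 34969 - (-5 + (-5801)**2) = 34969 - (-5 + 33651601) = 34969 - 1*33651596 = 34969 - 33651596 = -33616627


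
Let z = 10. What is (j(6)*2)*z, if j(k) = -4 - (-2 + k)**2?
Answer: -400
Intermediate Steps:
(j(6)*2)*z = ((-4 - (-2 + 6)**2)*2)*10 = ((-4 - 1*4**2)*2)*10 = ((-4 - 1*16)*2)*10 = ((-4 - 16)*2)*10 = -20*2*10 = -40*10 = -400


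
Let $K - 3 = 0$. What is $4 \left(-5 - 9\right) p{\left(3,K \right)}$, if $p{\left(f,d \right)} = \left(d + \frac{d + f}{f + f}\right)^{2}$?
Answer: $-896$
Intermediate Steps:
$K = 3$ ($K = 3 + 0 = 3$)
$p{\left(f,d \right)} = \left(d + \frac{d + f}{2 f}\right)^{2}$
$4 \left(-5 - 9\right) p{\left(3,K \right)} = 4 \left(-5 - 9\right) \frac{\left(3 + 3 + 2 \cdot 3 \cdot 3\right)^{2}}{4 \cdot 9} = 4 \left(-14\right) \frac{1}{4} \cdot \frac{1}{9} \left(3 + 3 + 18\right)^{2} = - 56 \cdot \frac{1}{4} \cdot \frac{1}{9} \cdot 24^{2} = - 56 \cdot \frac{1}{4} \cdot \frac{1}{9} \cdot 576 = \left(-56\right) 16 = -896$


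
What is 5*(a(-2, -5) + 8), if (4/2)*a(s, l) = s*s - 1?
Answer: 95/2 ≈ 47.500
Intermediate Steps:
a(s, l) = -1/2 + s**2/2 (a(s, l) = (s*s - 1)/2 = (s**2 - 1)/2 = (-1 + s**2)/2 = -1/2 + s**2/2)
5*(a(-2, -5) + 8) = 5*((-1/2 + (1/2)*(-2)**2) + 8) = 5*((-1/2 + (1/2)*4) + 8) = 5*((-1/2 + 2) + 8) = 5*(3/2 + 8) = 5*(19/2) = 95/2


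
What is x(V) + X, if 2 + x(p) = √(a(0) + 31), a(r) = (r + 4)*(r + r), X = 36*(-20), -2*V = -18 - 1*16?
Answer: -722 + √31 ≈ -716.43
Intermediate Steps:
V = 17 (V = -(-18 - 1*16)/2 = -(-18 - 16)/2 = -½*(-34) = 17)
X = -720
a(r) = 2*r*(4 + r) (a(r) = (4 + r)*(2*r) = 2*r*(4 + r))
x(p) = -2 + √31 (x(p) = -2 + √(2*0*(4 + 0) + 31) = -2 + √(2*0*4 + 31) = -2 + √(0 + 31) = -2 + √31)
x(V) + X = (-2 + √31) - 720 = -722 + √31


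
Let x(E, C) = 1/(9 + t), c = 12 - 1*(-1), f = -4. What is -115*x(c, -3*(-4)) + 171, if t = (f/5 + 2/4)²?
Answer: 143939/909 ≈ 158.35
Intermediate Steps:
c = 13 (c = 12 + 1 = 13)
t = 9/100 (t = (-4/5 + 2/4)² = (-4*⅕ + 2*(¼))² = (-⅘ + ½)² = (-3/10)² = 9/100 ≈ 0.090000)
x(E, C) = 100/909 (x(E, C) = 1/(9 + 9/100) = 1/(909/100) = 100/909)
-115*x(c, -3*(-4)) + 171 = -115*100/909 + 171 = -11500/909 + 171 = 143939/909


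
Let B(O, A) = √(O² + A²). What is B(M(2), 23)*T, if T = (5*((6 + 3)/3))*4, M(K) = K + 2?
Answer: 60*√545 ≈ 1400.7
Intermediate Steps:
M(K) = 2 + K
B(O, A) = √(A² + O²)
T = 60 (T = (5*(9*(⅓)))*4 = (5*3)*4 = 15*4 = 60)
B(M(2), 23)*T = √(23² + (2 + 2)²)*60 = √(529 + 4²)*60 = √(529 + 16)*60 = √545*60 = 60*√545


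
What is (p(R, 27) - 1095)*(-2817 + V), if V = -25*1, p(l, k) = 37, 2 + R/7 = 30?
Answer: 3006836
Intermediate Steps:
R = 196 (R = -14 + 7*30 = -14 + 210 = 196)
V = -25
(p(R, 27) - 1095)*(-2817 + V) = (37 - 1095)*(-2817 - 25) = -1058*(-2842) = 3006836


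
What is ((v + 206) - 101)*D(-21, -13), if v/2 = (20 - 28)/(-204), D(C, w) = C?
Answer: -37513/17 ≈ -2206.6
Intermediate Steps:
v = 4/51 (v = 2*((20 - 28)/(-204)) = 2*(-8*(-1/204)) = 2*(2/51) = 4/51 ≈ 0.078431)
((v + 206) - 101)*D(-21, -13) = ((4/51 + 206) - 101)*(-21) = (10510/51 - 101)*(-21) = (5359/51)*(-21) = -37513/17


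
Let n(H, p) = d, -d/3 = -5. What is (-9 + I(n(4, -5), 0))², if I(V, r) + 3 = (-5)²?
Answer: 169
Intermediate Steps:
d = 15 (d = -3*(-5) = 15)
n(H, p) = 15
I(V, r) = 22 (I(V, r) = -3 + (-5)² = -3 + 25 = 22)
(-9 + I(n(4, -5), 0))² = (-9 + 22)² = 13² = 169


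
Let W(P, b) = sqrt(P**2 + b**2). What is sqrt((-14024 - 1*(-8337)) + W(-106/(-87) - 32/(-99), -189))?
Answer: sqrt(-5208433263 + 319*sqrt(294454968637))/957 ≈ 74.148*I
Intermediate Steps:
sqrt((-14024 - 1*(-8337)) + W(-106/(-87) - 32/(-99), -189)) = sqrt((-14024 - 1*(-8337)) + sqrt((-106/(-87) - 32/(-99))**2 + (-189)**2)) = sqrt((-14024 + 8337) + sqrt((-106*(-1/87) - 32*(-1/99))**2 + 35721)) = sqrt(-5687 + sqrt((106/87 + 32/99)**2 + 35721)) = sqrt(-5687 + sqrt((4426/2871)**2 + 35721)) = sqrt(-5687 + sqrt(19589476/8242641 + 35721)) = sqrt(-5687 + sqrt(294454968637/8242641)) = sqrt(-5687 + sqrt(294454968637)/2871)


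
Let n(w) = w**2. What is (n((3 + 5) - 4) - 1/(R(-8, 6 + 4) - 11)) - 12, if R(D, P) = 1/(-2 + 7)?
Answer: 221/54 ≈ 4.0926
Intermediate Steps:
R(D, P) = 1/5
(n((3 + 5) - 4) - 1/(R(-8, 6 + 4) - 11)) - 12 = (((3 + 5) - 4)**2 - 1/(1/5 - 11)) - 12 = ((8 - 4)**2 - 1/(-54/5)) - 12 = (4**2 - 1*(-5/54)) - 12 = (16 + 5/54) - 12 = 869/54 - 12 = 221/54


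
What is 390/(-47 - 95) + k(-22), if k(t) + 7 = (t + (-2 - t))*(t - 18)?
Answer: 4988/71 ≈ 70.254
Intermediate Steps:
k(t) = 29 - 2*t (k(t) = -7 + (t + (-2 - t))*(t - 18) = -7 - 2*(-18 + t) = -7 + (36 - 2*t) = 29 - 2*t)
390/(-47 - 95) + k(-22) = 390/(-47 - 95) + (29 - 2*(-22)) = 390/(-142) + (29 + 44) = -1/142*390 + 73 = -195/71 + 73 = 4988/71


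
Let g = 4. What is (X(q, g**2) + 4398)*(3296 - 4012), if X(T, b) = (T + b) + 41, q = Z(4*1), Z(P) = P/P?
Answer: -3190496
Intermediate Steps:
Z(P) = 1
q = 1
X(T, b) = 41 + T + b
(X(q, g**2) + 4398)*(3296 - 4012) = ((41 + 1 + 4**2) + 4398)*(3296 - 4012) = ((41 + 1 + 16) + 4398)*(-716) = (58 + 4398)*(-716) = 4456*(-716) = -3190496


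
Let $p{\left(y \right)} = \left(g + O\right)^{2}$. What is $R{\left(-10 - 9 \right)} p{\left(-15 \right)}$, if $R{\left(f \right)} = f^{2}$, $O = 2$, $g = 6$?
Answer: $23104$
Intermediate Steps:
$p{\left(y \right)} = 64$ ($p{\left(y \right)} = \left(6 + 2\right)^{2} = 8^{2} = 64$)
$R{\left(-10 - 9 \right)} p{\left(-15 \right)} = \left(-10 - 9\right)^{2} \cdot 64 = \left(-19\right)^{2} \cdot 64 = 361 \cdot 64 = 23104$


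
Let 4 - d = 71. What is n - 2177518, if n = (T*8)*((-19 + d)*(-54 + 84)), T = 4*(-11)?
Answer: -1269358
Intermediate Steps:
d = -67 (d = 4 - 1*71 = 4 - 71 = -67)
T = -44
n = 908160 (n = (-44*8)*((-19 - 67)*(-54 + 84)) = -(-30272)*30 = -352*(-2580) = 908160)
n - 2177518 = 908160 - 2177518 = -1269358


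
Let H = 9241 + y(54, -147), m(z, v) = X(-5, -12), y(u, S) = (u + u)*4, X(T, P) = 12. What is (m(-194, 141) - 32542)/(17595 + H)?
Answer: -16265/13634 ≈ -1.1930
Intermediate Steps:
y(u, S) = 8*u (y(u, S) = (2*u)*4 = 8*u)
m(z, v) = 12
H = 9673 (H = 9241 + 8*54 = 9241 + 432 = 9673)
(m(-194, 141) - 32542)/(17595 + H) = (12 - 32542)/(17595 + 9673) = -32530/27268 = -32530*1/27268 = -16265/13634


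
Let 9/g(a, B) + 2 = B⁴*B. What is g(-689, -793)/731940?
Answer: -1/25503448525529278700 ≈ -3.9210e-20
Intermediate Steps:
g(a, B) = 9/(-2 + B⁵) (g(a, B) = 9/(-2 + B⁴*B) = 9/(-2 + B⁵))
g(-689, -793)/731940 = (9/(-2 + (-793)⁵))/731940 = (9/(-2 - 313592694387193))*(1/731940) = (9/(-313592694387195))*(1/731940) = (9*(-1/313592694387195))*(1/731940) = -3/104530898129065*1/731940 = -1/25503448525529278700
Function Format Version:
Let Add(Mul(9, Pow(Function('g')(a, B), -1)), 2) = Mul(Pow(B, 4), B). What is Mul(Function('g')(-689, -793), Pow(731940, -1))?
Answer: Rational(-1, 25503448525529278700) ≈ -3.9210e-20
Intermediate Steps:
Function('g')(a, B) = Mul(9, Pow(Add(-2, Pow(B, 5)), -1)) (Function('g')(a, B) = Mul(9, Pow(Add(-2, Mul(Pow(B, 4), B)), -1)) = Mul(9, Pow(Add(-2, Pow(B, 5)), -1)))
Mul(Function('g')(-689, -793), Pow(731940, -1)) = Mul(Mul(9, Pow(Add(-2, Pow(-793, 5)), -1)), Pow(731940, -1)) = Mul(Mul(9, Pow(Add(-2, -313592694387193), -1)), Rational(1, 731940)) = Mul(Mul(9, Pow(-313592694387195, -1)), Rational(1, 731940)) = Mul(Mul(9, Rational(-1, 313592694387195)), Rational(1, 731940)) = Mul(Rational(-3, 104530898129065), Rational(1, 731940)) = Rational(-1, 25503448525529278700)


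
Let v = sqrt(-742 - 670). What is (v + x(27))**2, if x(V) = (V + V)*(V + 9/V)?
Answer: 2177164 + 5904*I*sqrt(353) ≈ 2.1772e+6 + 1.1093e+5*I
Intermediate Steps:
v = 2*I*sqrt(353) (v = sqrt(-1412) = 2*I*sqrt(353) ≈ 37.577*I)
x(V) = 2*V*(V + 9/V) (x(V) = (2*V)*(V + 9/V) = 2*V*(V + 9/V))
(v + x(27))**2 = (2*I*sqrt(353) + (18 + 2*27**2))**2 = (2*I*sqrt(353) + (18 + 2*729))**2 = (2*I*sqrt(353) + (18 + 1458))**2 = (2*I*sqrt(353) + 1476)**2 = (1476 + 2*I*sqrt(353))**2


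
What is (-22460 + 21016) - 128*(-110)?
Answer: 12636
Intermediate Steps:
(-22460 + 21016) - 128*(-110) = -1444 + 14080 = 12636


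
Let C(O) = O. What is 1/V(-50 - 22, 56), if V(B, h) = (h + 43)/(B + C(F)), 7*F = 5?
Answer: -499/693 ≈ -0.72006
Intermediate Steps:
F = 5/7 (F = (1/7)*5 = 5/7 ≈ 0.71429)
V(B, h) = (43 + h)/(5/7 + B) (V(B, h) = (h + 43)/(B + 5/7) = (43 + h)/(5/7 + B))
1/V(-50 - 22, 56) = 1/(7*(43 + 56)/(5 + 7*(-50 - 22))) = 1/(7*99/(5 + 7*(-72))) = 1/(7*99/(5 - 504)) = 1/(7*99/(-499)) = 1/(7*(-1/499)*99) = 1/(-693/499) = -499/693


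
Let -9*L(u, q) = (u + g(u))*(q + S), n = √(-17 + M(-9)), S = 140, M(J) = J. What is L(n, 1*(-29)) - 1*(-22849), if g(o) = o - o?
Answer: 22849 - 37*I*√26/3 ≈ 22849.0 - 62.888*I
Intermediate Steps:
g(o) = 0
n = I*√26 (n = √(-17 - 9) = √(-26) = I*√26 ≈ 5.099*I)
L(u, q) = -u*(140 + q)/9 (L(u, q) = -(u + 0)*(q + 140)/9 = -u*(140 + q)/9)
L(n, 1*(-29)) - 1*(-22849) = (I*√26)*(-140 - (-29))/9 - 1*(-22849) = (I*√26)*(-140 - 1*(-29))/9 + 22849 = (I*√26)*(-140 + 29)/9 + 22849 = (⅑)*(I*√26)*(-111) + 22849 = -37*I*√26/3 + 22849 = 22849 - 37*I*√26/3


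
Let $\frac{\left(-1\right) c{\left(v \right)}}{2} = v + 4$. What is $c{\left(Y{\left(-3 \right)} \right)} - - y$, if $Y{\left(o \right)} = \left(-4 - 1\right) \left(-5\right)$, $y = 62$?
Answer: $4$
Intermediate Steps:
$Y{\left(o \right)} = 25$ ($Y{\left(o \right)} = \left(-5\right) \left(-5\right) = 25$)
$c{\left(v \right)} = -8 - 2 v$ ($c{\left(v \right)} = - 2 \left(v + 4\right) = - 2 \left(4 + v\right) = -8 - 2 v$)
$c{\left(Y{\left(-3 \right)} \right)} - - y = \left(-8 - 50\right) - \left(-1\right) 62 = \left(-8 - 50\right) - -62 = -58 + 62 = 4$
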